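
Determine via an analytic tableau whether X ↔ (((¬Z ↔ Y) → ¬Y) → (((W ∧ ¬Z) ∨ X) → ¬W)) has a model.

Initial set: {(X ↔ (((¬Z ↔ Y) → ¬Y) → (((W ∧ ¬Z) ∨ X) → ¬W)))}.
(X ↔ (((¬Z ↔ Y) → ¬Y) → (((W ∧ ¬Z) ∨ X) → ¬W))): β-rule — branch into X, (((¬Z ↔ Y) → ¬Y) → (((W ∧ ¬Z) ∨ X) → ¬W))  //  ¬X, ¬(((¬Z ↔ Y) → ¬Y) → (((W ∧ ¬Z) ∨ X) → ¬W)).
  branch 1 (add X, (((¬Z ↔ Y) → ¬Y) → (((W ∧ ¬Z) ∨ X) → ¬W))):
    (((¬Z ↔ Y) → ¬Y) → (((W ∧ ¬Z) ∨ X) → ¬W)): β-rule — branch into ¬((¬Z ↔ Y) → ¬Y)  //  (((W ∧ ¬Z) ∨ X) → ¬W).
      branch 1.1 (add ¬((¬Z ↔ Y) → ¬Y)):
        ¬((¬Z ↔ Y) → ¬Y): α-rule — add (¬Z ↔ Y), ¬¬Y.
        (¬Z ↔ Y): β-rule — branch into ¬Z, Y  //  ¬¬Z, ¬Y.
          branch 1.1.1 (add ¬Z, Y):
            ○ open, literals {X=true, Y=true, Z=false}.
          branch 1.1.2 (add ¬¬Z, ¬Y):
            × closes — contains both Y and ¬Y.
      branch 1.2 (add (((W ∧ ¬Z) ∨ X) → ¬W)):
        (((W ∧ ¬Z) ∨ X) → ¬W): β-rule — branch into ¬((W ∧ ¬Z) ∨ X)  //  ¬W.
          branch 1.2.1 (add ¬((W ∧ ¬Z) ∨ X)):
            ¬((W ∧ ¬Z) ∨ X): α-rule — add ¬(W ∧ ¬Z), ¬X.
            × closes — contains both X and ¬X.
          branch 1.2.2 (add ¬W):
            ○ open, literals {W=false, X=true}.
  branch 2 (add ¬X, ¬(((¬Z ↔ Y) → ¬Y) → (((W ∧ ¬Z) ∨ X) → ¬W))):
    ¬(((¬Z ↔ Y) → ¬Y) → (((W ∧ ¬Z) ∨ X) → ¬W)): α-rule — add ((¬Z ↔ Y) → ¬Y), ¬(((W ∧ ¬Z) ∨ X) → ¬W).
    ¬(((W ∧ ¬Z) ∨ X) → ¬W): α-rule — add ((W ∧ ¬Z) ∨ X), ¬¬W.
    ((¬Z ↔ Y) → ¬Y): β-rule — branch into ¬(¬Z ↔ Y)  //  ¬Y.
      branch 2.1 (add ¬(¬Z ↔ Y)):
        ((W ∧ ¬Z) ∨ X): β-rule — branch into (W ∧ ¬Z)  //  X.
          branch 2.1.1 (add (W ∧ ¬Z)):
            (W ∧ ¬Z): α-rule — add W, ¬Z.
            ¬(¬Z ↔ Y): β-rule — branch into ¬Z, ¬Y  //  ¬¬Z, Y.
              branch 2.1.1.1 (add ¬Z, ¬Y):
                ○ open, literals {W=true, X=false, Y=false, Z=false}.
              branch 2.1.1.2 (add ¬¬Z, Y):
                × closes — contains both Z and ¬Z.
          branch 2.1.2 (add X):
            × closes — contains both X and ¬X.
      branch 2.2 (add ¬Y):
        ((W ∧ ¬Z) ∨ X): β-rule — branch into (W ∧ ¬Z)  //  X.
          branch 2.2.1 (add (W ∧ ¬Z)):
            (W ∧ ¬Z): α-rule — add W, ¬Z.
            ○ open, literals {W=true, X=false, Y=false, Z=false}.
          branch 2.2.2 (add X):
            × closes — contains both X and ¬X.
5 branches closed, 4 open.
An open branch gives a satisfying assignment: X=true, Y=true, Z=false.

Satisfiable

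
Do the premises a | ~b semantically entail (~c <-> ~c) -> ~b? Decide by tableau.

No

Initial set: {T (a | ~b); F ((~c <-> ~c) -> ~b)}.
F ((~c <-> ~c) -> ~b): α-rule — add T (~c <-> ~c), F ~b.
T (a | ~b): β-rule — branch into T a  //  T ~b.
  branch 1 (add T a):
    T (~c <-> ~c): β-rule — branch into T ~c, T ~c  //  F ~c, F ~c.
      branch 1.1 (add T ~c, T ~c):
        ○ open, literals {a=1, b=1, c=0}.
      branch 1.2 (add F ~c, F ~c):
        ○ open, literals {a=1, b=1, c=1}.
  branch 2 (add T ~b):
    × closes — contains both b and ~b.
1 branch closed, 2 open.
An open branch gives a countermodel: a=1, b=1, c=0 (unmentioned atoms arbitrary); the premises hold there but the conclusion fails.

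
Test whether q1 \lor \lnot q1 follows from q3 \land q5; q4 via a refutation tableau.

Yes

Initial set: {(q3 \land q5); q4; \lnot (q1 \lor \lnot q1)}.
(q3 \land q5): α-rule — add q3, q5.
\lnot (q1 \lor \lnot q1): α-rule — add \lnot q1, \lnot \lnot q1.
× closes — contains both q1 and \lnot q1.
All 1 branch closes.
Every branch closed, so the premises entail the conclusion.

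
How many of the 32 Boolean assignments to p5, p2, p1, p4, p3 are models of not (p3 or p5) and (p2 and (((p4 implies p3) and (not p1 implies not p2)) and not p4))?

1

Initial set: {T (not (p3 or p5) and (p2 and (((p4 implies p3) and (not p1 implies not p2)) and not p4)))}.
T (not (p3 or p5) and (p2 and (((p4 implies p3) and (not p1 implies not p2)) and not p4))): α-rule — add T not (p3 or p5), T (p2 and (((p4 implies p3) and (not p1 implies not p2)) and not p4)).
T not (p3 or p5): α-rule — add F p3, F p5.
T (p2 and (((p4 implies p3) and (not p1 implies not p2)) and not p4)): α-rule — add T p2, T (((p4 implies p3) and (not p1 implies not p2)) and not p4).
T (((p4 implies p3) and (not p1 implies not p2)) and not p4): α-rule — add T ((p4 implies p3) and (not p1 implies not p2)), T not p4.
T ((p4 implies p3) and (not p1 implies not p2)): α-rule — add T (p4 implies p3), T (not p1 implies not p2).
T (p4 implies p3): β-rule — branch into F p4  //  T p3.
  branch 1 (add F p4):
    T (not p1 implies not p2): β-rule — branch into F not p1  //  T not p2.
      branch 1.1 (add F not p1):
        ○ open, literals {p1=true, p2=true, p3=false, p4=false, p5=false}.
      branch 1.2 (add T not p2):
        × closes — contains both p2 and not p2.
  branch 2 (add T p3):
    × closes — contains both p3 and not p3.
2 branches closed, 1 open.
Each open branch fixes some atoms; the unmentioned ones are free. Counting distinct full assignments: branch {p1=true, p2=true, p3=false, p4=false, p5=false} (none free) contributes 1 new. Total: 1.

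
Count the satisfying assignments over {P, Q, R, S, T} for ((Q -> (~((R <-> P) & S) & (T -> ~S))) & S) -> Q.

24

Initial set: {(((Q -> (~((R <-> P) & S) & (T -> ~S))) & S) -> Q)}.
(((Q -> (~((R <-> P) & S) & (T -> ~S))) & S) -> Q): β-rule — branch into ~((Q -> (~((R <-> P) & S) & (T -> ~S))) & S)  //  Q.
  branch 1 (add ~((Q -> (~((R <-> P) & S) & (T -> ~S))) & S)):
    ~((Q -> (~((R <-> P) & S) & (T -> ~S))) & S): β-rule — branch into ~(Q -> (~((R <-> P) & S) & (T -> ~S)))  //  ~S.
      branch 1.1 (add ~(Q -> (~((R <-> P) & S) & (T -> ~S)))):
        ~(Q -> (~((R <-> P) & S) & (T -> ~S))): α-rule — add Q, ~(~((R <-> P) & S) & (T -> ~S)).
        ~(~((R <-> P) & S) & (T -> ~S)): β-rule — branch into ~~((R <-> P) & S)  //  ~(T -> ~S).
          branch 1.1.1 (add ~~((R <-> P) & S)):
            ~~((R <-> P) & S): α-rule — add (R <-> P), S.
            (R <-> P): β-rule — branch into R, P  //  ~R, ~P.
              branch 1.1.1.1 (add R, P):
                ○ open, literals {P=true, Q=true, R=true, S=true}.
              branch 1.1.1.2 (add ~R, ~P):
                ○ open, literals {P=false, Q=true, R=false, S=true}.
          branch 1.1.2 (add ~(T -> ~S)):
            ~(T -> ~S): α-rule — add T, ~~S.
            ○ open, literals {Q=true, S=true, T=true}.
      branch 1.2 (add ~S):
        ○ open, literals {S=false}.
  branch 2 (add Q):
    ○ open, literals {Q=true}.
0 branches closed, 5 open.
Each open branch fixes some atoms; the unmentioned ones are free. Counting distinct full assignments: branch {P=true, Q=true, R=true, S=true} (T) contributes 2 new; branch {P=false, Q=true, R=false, S=true} (T) contributes 2 new; branch {Q=true, S=true, T=true} (P, R) contributes 2 new; branch {S=false} (P, Q, R, T) contributes 16 new; branch {Q=true} (P, R, S, T) contributes 2 new. Total: 24.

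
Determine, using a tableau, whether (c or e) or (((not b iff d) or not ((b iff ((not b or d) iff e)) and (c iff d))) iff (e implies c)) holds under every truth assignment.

Not valid

Assume the negation and expand:
Initial set: {not ((c or e) or (((not b iff d) or not ((b iff ((not b or d) iff e)) and (c iff d))) iff (e implies c)))}.
not ((c or e) or (((not b iff d) or not ((b iff ((not b or d) iff e)) and (c iff d))) iff (e implies c))): α-rule — add not (c or e), not (((not b iff d) or not ((b iff ((not b or d) iff e)) and (c iff d))) iff (e implies c)).
not (c or e): α-rule — add not c, not e.
not (((not b iff d) or not ((b iff ((not b or d) iff e)) and (c iff d))) iff (e implies c)): β-rule — branch into ((not b iff d) or not ((b iff ((not b or d) iff e)) and (c iff d))), not (e implies c)  //  not ((not b iff d) or not ((b iff ((not b or d) iff e)) and (c iff d))), (e implies c).
  branch 1 (add ((not b iff d) or not ((b iff ((not b or d) iff e)) and (c iff d))), not (e implies c)):
    not (e implies c): α-rule — add e, not c.
    × closes — contains both e and not e.
  branch 2 (add not ((not b iff d) or not ((b iff ((not b or d) iff e)) and (c iff d))), (e implies c)):
    not ((not b iff d) or not ((b iff ((not b or d) iff e)) and (c iff d))): α-rule — add not (not b iff d), not not ((b iff ((not b or d) iff e)) and (c iff d)).
    not not ((b iff ((not b or d) iff e)) and (c iff d)): α-rule — add (b iff ((not b or d) iff e)), (c iff d).
    (e implies c): β-rule — branch into not e  //  c.
      branch 2.1 (add not e):
        not (not b iff d): β-rule — branch into not b, not d  //  not not b, d.
          branch 2.1.1 (add not b, not d):
            (b iff ((not b or d) iff e)): β-rule — branch into b, ((not b or d) iff e)  //  not b, not ((not b or d) iff e).
              branch 2.1.1.1 (add b, ((not b or d) iff e)):
                × closes — contains both b and not b.
              branch 2.1.1.2 (add not b, not ((not b or d) iff e)):
                (c iff d): β-rule — branch into c, d  //  not c, not d.
                  branch 2.1.1.2.1 (add c, d):
                    × closes — contains both c and not c.
                  branch 2.1.1.2.2 (add not c, not d):
                    not ((not b or d) iff e): β-rule — branch into (not b or d), not e  //  not (not b or d), e.
                      branch 2.1.1.2.2.1 (add (not b or d), not e):
                        (not b or d): β-rule — branch into not b  //  d.
                          branch 2.1.1.2.2.1.1 (add not b):
                            ○ open, literals {b=0, c=0, d=0, e=0}.
                          branch 2.1.1.2.2.1.2 (add d):
                            × closes — contains both d and not d.
                      branch 2.1.1.2.2.2 (add not (not b or d), e):
                        × closes — contains both e and not e.
          branch 2.1.2 (add not not b, d):
            (b iff ((not b or d) iff e)): β-rule — branch into b, ((not b or d) iff e)  //  not b, not ((not b or d) iff e).
              branch 2.1.2.1 (add b, ((not b or d) iff e)):
                (c iff d): β-rule — branch into c, d  //  not c, not d.
                  branch 2.1.2.1.1 (add c, d):
                    × closes — contains both c and not c.
                  branch 2.1.2.1.2 (add not c, not d):
                    × closes — contains both d and not d.
              branch 2.1.2.2 (add not b, not ((not b or d) iff e)):
                × closes — contains both b and not b.
      branch 2.2 (add c):
        × closes — contains both c and not c.
9 branches closed, 1 open.
An open branch gives a countermodel: b=0, c=0, d=0, e=0 (unmentioned atoms arbitrary); under it the original formula is false.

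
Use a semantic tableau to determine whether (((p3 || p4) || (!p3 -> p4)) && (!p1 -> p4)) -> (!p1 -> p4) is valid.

Valid

Assume the negation and expand:
Initial set: {!((((p3 || p4) || (!p3 -> p4)) && (!p1 -> p4)) -> (!p1 -> p4))}.
!((((p3 || p4) || (!p3 -> p4)) && (!p1 -> p4)) -> (!p1 -> p4)): α-rule — add (((p3 || p4) || (!p3 -> p4)) && (!p1 -> p4)), !(!p1 -> p4).
(((p3 || p4) || (!p3 -> p4)) && (!p1 -> p4)): α-rule — add ((p3 || p4) || (!p3 -> p4)), (!p1 -> p4).
!(!p1 -> p4): α-rule — add !p1, !p4.
((p3 || p4) || (!p3 -> p4)): β-rule — branch into (p3 || p4)  //  (!p3 -> p4).
  branch 1 (add (p3 || p4)):
    (!p1 -> p4): β-rule — branch into !!p1  //  p4.
      branch 1.1 (add !!p1):
        × closes — contains both p1 and !p1.
      branch 1.2 (add p4):
        × closes — contains both p4 and !p4.
  branch 2 (add (!p3 -> p4)):
    (!p1 -> p4): β-rule — branch into !!p1  //  p4.
      branch 2.1 (add !!p1):
        × closes — contains both p1 and !p1.
      branch 2.2 (add p4):
        × closes — contains both p4 and !p4.
All 4 branches close.
Every branch closed, so the negation is unsatisfiable and the formula is valid.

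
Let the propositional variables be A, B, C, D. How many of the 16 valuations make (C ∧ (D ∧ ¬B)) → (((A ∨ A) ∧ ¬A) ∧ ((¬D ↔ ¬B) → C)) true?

14

Initial set: {((C ∧ (D ∧ ¬B)) → (((A ∨ A) ∧ ¬A) ∧ ((¬D ↔ ¬B) → C)))}.
((C ∧ (D ∧ ¬B)) → (((A ∨ A) ∧ ¬A) ∧ ((¬D ↔ ¬B) → C))): β-rule — branch into ¬(C ∧ (D ∧ ¬B))  //  (((A ∨ A) ∧ ¬A) ∧ ((¬D ↔ ¬B) → C)).
  branch 1 (add ¬(C ∧ (D ∧ ¬B))):
    ¬(C ∧ (D ∧ ¬B)): β-rule — branch into ¬C  //  ¬(D ∧ ¬B).
      branch 1.1 (add ¬C):
        ○ open, literals {C=F}.
      branch 1.2 (add ¬(D ∧ ¬B)):
        ¬(D ∧ ¬B): β-rule — branch into ¬D  //  ¬¬B.
          branch 1.2.1 (add ¬D):
            ○ open, literals {D=F}.
          branch 1.2.2 (add ¬¬B):
            ○ open, literals {B=T}.
  branch 2 (add (((A ∨ A) ∧ ¬A) ∧ ((¬D ↔ ¬B) → C))):
    (((A ∨ A) ∧ ¬A) ∧ ((¬D ↔ ¬B) → C)): α-rule — add ((A ∨ A) ∧ ¬A), ((¬D ↔ ¬B) → C).
    ((A ∨ A) ∧ ¬A): α-rule — add (A ∨ A), ¬A.
    ((¬D ↔ ¬B) → C): β-rule — branch into ¬(¬D ↔ ¬B)  //  C.
      branch 2.1 (add ¬(¬D ↔ ¬B)):
        (A ∨ A): β-rule — branch into A  //  A.
          branch 2.1.1 (add A):
            × closes — contains both A and ¬A.
          branch 2.1.2 (add A):
            × closes — contains both A and ¬A.
      branch 2.2 (add C):
        (A ∨ A): β-rule — branch into A  //  A.
          branch 2.2.1 (add A):
            × closes — contains both A and ¬A.
          branch 2.2.2 (add A):
            × closes — contains both A and ¬A.
4 branches closed, 3 open.
Each open branch fixes some atoms; the unmentioned ones are free. Counting distinct full assignments: branch {C=F} (A, B, D) contributes 8 new; branch {D=F} (A, B, C) contributes 4 new; branch {B=T} (A, C, D) contributes 2 new. Total: 14.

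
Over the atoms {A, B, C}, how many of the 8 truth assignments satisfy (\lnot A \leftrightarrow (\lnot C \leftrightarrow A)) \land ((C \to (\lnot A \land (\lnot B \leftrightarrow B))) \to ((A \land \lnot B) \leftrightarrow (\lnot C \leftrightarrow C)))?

4

Initial set: {T ((\lnot A \leftrightarrow (\lnot C \leftrightarrow A)) \land ((C \to (\lnot A \land (\lnot B \leftrightarrow B))) \to ((A \land \lnot B) \leftrightarrow (\lnot C \leftrightarrow C))))}.
T ((\lnot A \leftrightarrow (\lnot C \leftrightarrow A)) \land ((C \to (\lnot A \land (\lnot B \leftrightarrow B))) \to ((A \land \lnot B) \leftrightarrow (\lnot C \leftrightarrow C)))): α-rule — add T (\lnot A \leftrightarrow (\lnot C \leftrightarrow A)), T ((C \to (\lnot A \land (\lnot B \leftrightarrow B))) \to ((A \land \lnot B) \leftrightarrow (\lnot C \leftrightarrow C))).
T (\lnot A \leftrightarrow (\lnot C \leftrightarrow A)): β-rule — branch into T \lnot A, T (\lnot C \leftrightarrow A)  //  F \lnot A, F (\lnot C \leftrightarrow A).
  branch 1 (add T \lnot A, T (\lnot C \leftrightarrow A)):
    T ((C \to (\lnot A \land (\lnot B \leftrightarrow B))) \to ((A \land \lnot B) \leftrightarrow (\lnot C \leftrightarrow C))): β-rule — branch into F (C \to (\lnot A \land (\lnot B \leftrightarrow B)))  //  T ((A \land \lnot B) \leftrightarrow (\lnot C \leftrightarrow C)).
      branch 1.1 (add F (C \to (\lnot A \land (\lnot B \leftrightarrow B)))):
        F (C \to (\lnot A \land (\lnot B \leftrightarrow B))): α-rule — add T C, F (\lnot A \land (\lnot B \leftrightarrow B)).
        T (\lnot C \leftrightarrow A): β-rule — branch into T \lnot C, T A  //  F \lnot C, F A.
          branch 1.1.1 (add T \lnot C, T A):
            × closes — contains both C and \lnot C.
          branch 1.1.2 (add F \lnot C, F A):
            F (\lnot A \land (\lnot B \leftrightarrow B)): β-rule — branch into F \lnot A  //  F (\lnot B \leftrightarrow B).
              branch 1.1.2.1 (add F \lnot A):
                × closes — contains both A and \lnot A.
              branch 1.1.2.2 (add F (\lnot B \leftrightarrow B)):
                F (\lnot B \leftrightarrow B): β-rule — branch into T \lnot B, F B  //  F \lnot B, T B.
                  branch 1.1.2.2.1 (add T \lnot B, F B):
                    ○ open, literals {A=false, B=false, C=true}.
                  branch 1.1.2.2.2 (add F \lnot B, T B):
                    ○ open, literals {A=false, B=true, C=true}.
      branch 1.2 (add T ((A \land \lnot B) \leftrightarrow (\lnot C \leftrightarrow C))):
        T (\lnot C \leftrightarrow A): β-rule — branch into T \lnot C, T A  //  F \lnot C, F A.
          branch 1.2.1 (add T \lnot C, T A):
            × closes — contains both A and \lnot A.
          branch 1.2.2 (add F \lnot C, F A):
            T ((A \land \lnot B) \leftrightarrow (\lnot C \leftrightarrow C)): β-rule — branch into T (A \land \lnot B), T (\lnot C \leftrightarrow C)  //  F (A \land \lnot B), F (\lnot C \leftrightarrow C).
              branch 1.2.2.1 (add T (A \land \lnot B), T (\lnot C \leftrightarrow C)):
                T (A \land \lnot B): α-rule — add T A, T \lnot B.
                × closes — contains both A and \lnot A.
              branch 1.2.2.2 (add F (A \land \lnot B), F (\lnot C \leftrightarrow C)):
                F (A \land \lnot B): β-rule — branch into F A  //  F \lnot B.
                  branch 1.2.2.2.1 (add F A):
                    F (\lnot C \leftrightarrow C): β-rule — branch into T \lnot C, F C  //  F \lnot C, T C.
                      branch 1.2.2.2.1.1 (add T \lnot C, F C):
                        × closes — contains both C and \lnot C.
                      branch 1.2.2.2.1.2 (add F \lnot C, T C):
                        ○ open, literals {A=false, C=true}.
                  branch 1.2.2.2.2 (add F \lnot B):
                    F (\lnot C \leftrightarrow C): β-rule — branch into T \lnot C, F C  //  F \lnot C, T C.
                      branch 1.2.2.2.2.1 (add T \lnot C, F C):
                        × closes — contains both C and \lnot C.
                      branch 1.2.2.2.2.2 (add F \lnot C, T C):
                        ○ open, literals {A=false, B=true, C=true}.
  branch 2 (add F \lnot A, F (\lnot C \leftrightarrow A)):
    T ((C \to (\lnot A \land (\lnot B \leftrightarrow B))) \to ((A \land \lnot B) \leftrightarrow (\lnot C \leftrightarrow C))): β-rule — branch into F (C \to (\lnot A \land (\lnot B \leftrightarrow B)))  //  T ((A \land \lnot B) \leftrightarrow (\lnot C \leftrightarrow C)).
      branch 2.1 (add F (C \to (\lnot A \land (\lnot B \leftrightarrow B)))):
        F (C \to (\lnot A \land (\lnot B \leftrightarrow B))): α-rule — add T C, F (\lnot A \land (\lnot B \leftrightarrow B)).
        F (\lnot C \leftrightarrow A): β-rule — branch into T \lnot C, F A  //  F \lnot C, T A.
          branch 2.1.1 (add T \lnot C, F A):
            × closes — contains both C and \lnot C.
          branch 2.1.2 (add F \lnot C, T A):
            F (\lnot A \land (\lnot B \leftrightarrow B)): β-rule — branch into F \lnot A  //  F (\lnot B \leftrightarrow B).
              branch 2.1.2.1 (add F \lnot A):
                ○ open, literals {A=true, C=true}.
              branch 2.1.2.2 (add F (\lnot B \leftrightarrow B)):
                F (\lnot B \leftrightarrow B): β-rule — branch into T \lnot B, F B  //  F \lnot B, T B.
                  branch 2.1.2.2.1 (add T \lnot B, F B):
                    ○ open, literals {A=true, B=false, C=true}.
                  branch 2.1.2.2.2 (add F \lnot B, T B):
                    ○ open, literals {A=true, B=true, C=true}.
      branch 2.2 (add T ((A \land \lnot B) \leftrightarrow (\lnot C \leftrightarrow C))):
        F (\lnot C \leftrightarrow A): β-rule — branch into T \lnot C, F A  //  F \lnot C, T A.
          branch 2.2.1 (add T \lnot C, F A):
            × closes — contains both A and \lnot A.
          branch 2.2.2 (add F \lnot C, T A):
            T ((A \land \lnot B) \leftrightarrow (\lnot C \leftrightarrow C)): β-rule — branch into T (A \land \lnot B), T (\lnot C \leftrightarrow C)  //  F (A \land \lnot B), F (\lnot C \leftrightarrow C).
              branch 2.2.2.1 (add T (A \land \lnot B), T (\lnot C \leftrightarrow C)):
                T (A \land \lnot B): α-rule — add T A, T \lnot B.
                T (\lnot C \leftrightarrow C): β-rule — branch into T \lnot C, T C  //  F \lnot C, F C.
                  branch 2.2.2.1.1 (add T \lnot C, T C):
                    × closes — contains both C and \lnot C.
                  branch 2.2.2.1.2 (add F \lnot C, F C):
                    × closes — contains both C and \lnot C.
              branch 2.2.2.2 (add F (A \land \lnot B), F (\lnot C \leftrightarrow C)):
                F (A \land \lnot B): β-rule — branch into F A  //  F \lnot B.
                  branch 2.2.2.2.1 (add F A):
                    × closes — contains both A and \lnot A.
                  branch 2.2.2.2.2 (add F \lnot B):
                    F (\lnot C \leftrightarrow C): β-rule — branch into T \lnot C, F C  //  F \lnot C, T C.
                      branch 2.2.2.2.2.1 (add T \lnot C, F C):
                        × closes — contains both C and \lnot C.
                      branch 2.2.2.2.2.2 (add F \lnot C, T C):
                        ○ open, literals {A=true, B=true, C=true}.
12 branches closed, 8 open.
Each open branch fixes some atoms; the unmentioned ones are free. Counting distinct full assignments: branch {A=false, B=false, C=true} (none free) contributes 1 new; branch {A=false, B=true, C=true} (none free) contributes 1 new; branch {A=false, C=true} (B) contributes 0 new; branch {A=false, B=true, C=true} (none free) contributes 0 new; branch {A=true, C=true} (B) contributes 2 new; branch {A=true, B=false, C=true} (none free) contributes 0 new; branch {A=true, B=true, C=true} (none free) contributes 0 new; branch {A=true, B=true, C=true} (none free) contributes 0 new. Total: 4.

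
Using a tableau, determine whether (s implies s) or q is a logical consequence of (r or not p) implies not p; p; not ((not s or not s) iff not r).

Initial set: {((r or not p) implies not p); p; not ((not s or not s) iff not r); not ((s implies s) or q)}.
not ((s implies s) or q): α-rule — add not (s implies s), not q.
not (s implies s): α-rule — add s, not s.
× closes — contains both s and not s.
All 1 branch closes.
Every branch closed, so the premises entail the conclusion.

Yes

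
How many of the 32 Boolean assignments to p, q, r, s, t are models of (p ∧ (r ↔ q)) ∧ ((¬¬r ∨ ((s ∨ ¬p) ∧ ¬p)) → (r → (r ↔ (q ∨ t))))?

Initial set: {((p ∧ (r ↔ q)) ∧ ((¬¬r ∨ ((s ∨ ¬p) ∧ ¬p)) → (r → (r ↔ (q ∨ t)))))}.
((p ∧ (r ↔ q)) ∧ ((¬¬r ∨ ((s ∨ ¬p) ∧ ¬p)) → (r → (r ↔ (q ∨ t))))): α-rule — add (p ∧ (r ↔ q)), ((¬¬r ∨ ((s ∨ ¬p) ∧ ¬p)) → (r → (r ↔ (q ∨ t)))).
(p ∧ (r ↔ q)): α-rule — add p, (r ↔ q).
((¬¬r ∨ ((s ∨ ¬p) ∧ ¬p)) → (r → (r ↔ (q ∨ t)))): β-rule — branch into ¬(¬¬r ∨ ((s ∨ ¬p) ∧ ¬p))  //  (r → (r ↔ (q ∨ t))).
  branch 1 (add ¬(¬¬r ∨ ((s ∨ ¬p) ∧ ¬p))):
    ¬(¬¬r ∨ ((s ∨ ¬p) ∧ ¬p)): α-rule — add ¬¬¬r, ¬((s ∨ ¬p) ∧ ¬p).
    ¬¬¬r: drop double negation, giving ¬r.
    (r ↔ q): β-rule — branch into r, q  //  ¬r, ¬q.
      branch 1.1 (add r, q):
        × closes — contains both r and ¬r.
      branch 1.2 (add ¬r, ¬q):
        ¬((s ∨ ¬p) ∧ ¬p): β-rule — branch into ¬(s ∨ ¬p)  //  ¬¬p.
          branch 1.2.1 (add ¬(s ∨ ¬p)):
            ¬(s ∨ ¬p): α-rule — add ¬s, ¬¬p.
            ○ open, literals {p=1, q=0, r=0, s=0}.
          branch 1.2.2 (add ¬¬p):
            ○ open, literals {p=1, q=0, r=0}.
  branch 2 (add (r → (r ↔ (q ∨ t)))):
    (r ↔ q): β-rule — branch into r, q  //  ¬r, ¬q.
      branch 2.1 (add r, q):
        (r → (r ↔ (q ∨ t))): β-rule — branch into ¬r  //  (r ↔ (q ∨ t)).
          branch 2.1.1 (add ¬r):
            × closes — contains both r and ¬r.
          branch 2.1.2 (add (r ↔ (q ∨ t))):
            (r ↔ (q ∨ t)): β-rule — branch into r, (q ∨ t)  //  ¬r, ¬(q ∨ t).
              branch 2.1.2.1 (add r, (q ∨ t)):
                (q ∨ t): β-rule — branch into q  //  t.
                  branch 2.1.2.1.1 (add q):
                    ○ open, literals {p=1, q=1, r=1}.
                  branch 2.1.2.1.2 (add t):
                    ○ open, literals {p=1, q=1, r=1, t=1}.
              branch 2.1.2.2 (add ¬r, ¬(q ∨ t)):
                × closes — contains both r and ¬r.
      branch 2.2 (add ¬r, ¬q):
        (r → (r ↔ (q ∨ t))): β-rule — branch into ¬r  //  (r ↔ (q ∨ t)).
          branch 2.2.1 (add ¬r):
            ○ open, literals {p=1, q=0, r=0}.
          branch 2.2.2 (add (r ↔ (q ∨ t))):
            (r ↔ (q ∨ t)): β-rule — branch into r, (q ∨ t)  //  ¬r, ¬(q ∨ t).
              branch 2.2.2.1 (add r, (q ∨ t)):
                × closes — contains both r and ¬r.
              branch 2.2.2.2 (add ¬r, ¬(q ∨ t)):
                ¬(q ∨ t): α-rule — add ¬q, ¬t.
                ○ open, literals {p=1, q=0, r=0, t=0}.
4 branches closed, 6 open.
Each open branch fixes some atoms; the unmentioned ones are free. Counting distinct full assignments: branch {p=1, q=0, r=0, s=0} (t) contributes 2 new; branch {p=1, q=0, r=0} (s, t) contributes 2 new; branch {p=1, q=1, r=1} (s, t) contributes 4 new; branch {p=1, q=1, r=1, t=1} (s) contributes 0 new; branch {p=1, q=0, r=0} (s, t) contributes 0 new; branch {p=1, q=0, r=0, t=0} (s) contributes 0 new. Total: 8.

8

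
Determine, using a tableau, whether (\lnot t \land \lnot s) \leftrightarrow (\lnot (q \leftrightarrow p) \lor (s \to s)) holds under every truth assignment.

Not valid

Assume the negation and expand:
Initial set: {F ((\lnot t \land \lnot s) \leftrightarrow (\lnot (q \leftrightarrow p) \lor (s \to s)))}.
F ((\lnot t \land \lnot s) \leftrightarrow (\lnot (q \leftrightarrow p) \lor (s \to s))): β-rule — branch into T (\lnot t \land \lnot s), F (\lnot (q \leftrightarrow p) \lor (s \to s))  //  F (\lnot t \land \lnot s), T (\lnot (q \leftrightarrow p) \lor (s \to s)).
  branch 1 (add T (\lnot t \land \lnot s), F (\lnot (q \leftrightarrow p) \lor (s \to s))):
    T (\lnot t \land \lnot s): α-rule — add T \lnot t, T \lnot s.
    F (\lnot (q \leftrightarrow p) \lor (s \to s)): α-rule — add F \lnot (q \leftrightarrow p), F (s \to s).
    F (s \to s): α-rule — add T s, F s.
    × closes — contains both s and \lnot s.
  branch 2 (add F (\lnot t \land \lnot s), T (\lnot (q \leftrightarrow p) \lor (s \to s))):
    F (\lnot t \land \lnot s): β-rule — branch into F \lnot t  //  F \lnot s.
      branch 2.1 (add F \lnot t):
        T (\lnot (q \leftrightarrow p) \lor (s \to s)): β-rule — branch into T \lnot (q \leftrightarrow p)  //  T (s \to s).
          branch 2.1.1 (add T \lnot (q \leftrightarrow p)):
            T \lnot (q \leftrightarrow p): β-rule — branch into T q, F p  //  F q, T p.
              branch 2.1.1.1 (add T q, F p):
                ○ open, literals {p=F, q=T, t=T}.
              branch 2.1.1.2 (add F q, T p):
                ○ open, literals {p=T, q=F, t=T}.
          branch 2.1.2 (add T (s \to s)):
            T (s \to s): β-rule — branch into F s  //  T s.
              branch 2.1.2.1 (add F s):
                ○ open, literals {s=F, t=T}.
              branch 2.1.2.2 (add T s):
                ○ open, literals {s=T, t=T}.
      branch 2.2 (add F \lnot s):
        T (\lnot (q \leftrightarrow p) \lor (s \to s)): β-rule — branch into T \lnot (q \leftrightarrow p)  //  T (s \to s).
          branch 2.2.1 (add T \lnot (q \leftrightarrow p)):
            T \lnot (q \leftrightarrow p): β-rule — branch into T q, F p  //  F q, T p.
              branch 2.2.1.1 (add T q, F p):
                ○ open, literals {p=F, q=T, s=T}.
              branch 2.2.1.2 (add F q, T p):
                ○ open, literals {p=T, q=F, s=T}.
          branch 2.2.2 (add T (s \to s)):
            T (s \to s): β-rule — branch into F s  //  T s.
              branch 2.2.2.1 (add F s):
                × closes — contains both s and \lnot s.
              branch 2.2.2.2 (add T s):
                ○ open, literals {s=T}.
2 branches closed, 7 open.
An open branch gives a countermodel: p=F, q=T, t=T (unmentioned atoms arbitrary); under it the original formula is false.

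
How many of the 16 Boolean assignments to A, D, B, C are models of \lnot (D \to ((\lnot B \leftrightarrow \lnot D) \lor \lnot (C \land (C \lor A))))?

Initial set: {\lnot (D \to ((\lnot B \leftrightarrow \lnot D) \lor \lnot (C \land (C \lor A))))}.
\lnot (D \to ((\lnot B \leftrightarrow \lnot D) \lor \lnot (C \land (C \lor A)))): α-rule — add D, \lnot ((\lnot B \leftrightarrow \lnot D) \lor \lnot (C \land (C \lor A))).
\lnot ((\lnot B \leftrightarrow \lnot D) \lor \lnot (C \land (C \lor A))): α-rule — add \lnot (\lnot B \leftrightarrow \lnot D), \lnot \lnot (C \land (C \lor A)).
\lnot \lnot (C \land (C \lor A)): α-rule — add C, (C \lor A).
\lnot (\lnot B \leftrightarrow \lnot D): β-rule — branch into \lnot B, \lnot \lnot D  //  \lnot \lnot B, \lnot D.
  branch 1 (add \lnot B, \lnot \lnot D):
    (C \lor A): β-rule — branch into C  //  A.
      branch 1.1 (add C):
        ○ open, literals {B=F, C=T, D=T}.
      branch 1.2 (add A):
        ○ open, literals {A=T, B=F, C=T, D=T}.
  branch 2 (add \lnot \lnot B, \lnot D):
    × closes — contains both D and \lnot D.
1 branch closed, 2 open.
Each open branch fixes some atoms; the unmentioned ones are free. Counting distinct full assignments: branch {B=F, C=T, D=T} (A) contributes 2 new; branch {A=T, B=F, C=T, D=T} (none free) contributes 0 new. Total: 2.

2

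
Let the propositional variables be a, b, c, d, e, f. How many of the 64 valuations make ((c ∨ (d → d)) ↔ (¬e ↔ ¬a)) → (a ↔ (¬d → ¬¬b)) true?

48

Initial set: {(((c ∨ (d → d)) ↔ (¬e ↔ ¬a)) → (a ↔ (¬d → ¬¬b)))}.
(((c ∨ (d → d)) ↔ (¬e ↔ ¬a)) → (a ↔ (¬d → ¬¬b))): β-rule — branch into ¬((c ∨ (d → d)) ↔ (¬e ↔ ¬a))  //  (a ↔ (¬d → ¬¬b)).
  branch 1 (add ¬((c ∨ (d → d)) ↔ (¬e ↔ ¬a))):
    ¬((c ∨ (d → d)) ↔ (¬e ↔ ¬a)): β-rule — branch into (c ∨ (d → d)), ¬(¬e ↔ ¬a)  //  ¬(c ∨ (d → d)), (¬e ↔ ¬a).
      branch 1.1 (add (c ∨ (d → d)), ¬(¬e ↔ ¬a)):
        (c ∨ (d → d)): β-rule — branch into c  //  (d → d).
          branch 1.1.1 (add c):
            ¬(¬e ↔ ¬a): β-rule — branch into ¬e, ¬¬a  //  ¬¬e, ¬a.
              branch 1.1.1.1 (add ¬e, ¬¬a):
                ○ open, literals {a=T, c=T, e=F}.
              branch 1.1.1.2 (add ¬¬e, ¬a):
                ○ open, literals {a=F, c=T, e=T}.
          branch 1.1.2 (add (d → d)):
            ¬(¬e ↔ ¬a): β-rule — branch into ¬e, ¬¬a  //  ¬¬e, ¬a.
              branch 1.1.2.1 (add ¬e, ¬¬a):
                (d → d): β-rule — branch into ¬d  //  d.
                  branch 1.1.2.1.1 (add ¬d):
                    ○ open, literals {a=T, d=F, e=F}.
                  branch 1.1.2.1.2 (add d):
                    ○ open, literals {a=T, d=T, e=F}.
              branch 1.1.2.2 (add ¬¬e, ¬a):
                (d → d): β-rule — branch into ¬d  //  d.
                  branch 1.1.2.2.1 (add ¬d):
                    ○ open, literals {a=F, d=F, e=T}.
                  branch 1.1.2.2.2 (add d):
                    ○ open, literals {a=F, d=T, e=T}.
      branch 1.2 (add ¬(c ∨ (d → d)), (¬e ↔ ¬a)):
        ¬(c ∨ (d → d)): α-rule — add ¬c, ¬(d → d).
        ¬(d → d): α-rule — add d, ¬d.
        × closes — contains both d and ¬d.
  branch 2 (add (a ↔ (¬d → ¬¬b))):
    (a ↔ (¬d → ¬¬b)): β-rule — branch into a, (¬d → ¬¬b)  //  ¬a, ¬(¬d → ¬¬b).
      branch 2.1 (add a, (¬d → ¬¬b)):
        (¬d → ¬¬b): β-rule — branch into ¬¬d  //  ¬¬b.
          branch 2.1.1 (add ¬¬d):
            ○ open, literals {a=T, d=T}.
          branch 2.1.2 (add ¬¬b):
            ¬¬b: drop double negation, giving b.
            ○ open, literals {a=T, b=T}.
      branch 2.2 (add ¬a, ¬(¬d → ¬¬b)):
        ¬(¬d → ¬¬b): α-rule — add ¬d, ¬¬¬b.
        ¬¬¬b: drop double negation, giving ¬b.
        ○ open, literals {a=F, b=F, d=F}.
1 branch closed, 9 open.
Each open branch fixes some atoms; the unmentioned ones are free. Counting distinct full assignments: branch {a=T, c=T, e=F} (b, d, f) contributes 8 new; branch {a=F, c=T, e=T} (b, d, f) contributes 8 new; branch {a=T, d=F, e=F} (b, c, f) contributes 4 new; branch {a=T, d=T, e=F} (b, c, f) contributes 4 new; branch {a=F, d=F, e=T} (b, c, f) contributes 4 new; branch {a=F, d=T, e=T} (b, c, f) contributes 4 new; branch {a=T, d=T} (b, c, e, f) contributes 8 new; branch {a=T, b=T} (c, d, e, f) contributes 4 new; branch {a=F, b=F, d=F} (c, e, f) contributes 4 new. Total: 48.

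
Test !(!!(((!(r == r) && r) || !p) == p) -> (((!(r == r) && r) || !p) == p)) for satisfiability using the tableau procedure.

Unsatisfiable

Initial set: {T !(!!(((!(r == r) && r) || !p) == p) -> (((!(r == r) && r) || !p) == p))}.
T !(!!(((!(r == r) && r) || !p) == p) -> (((!(r == r) && r) || !p) == p)): α-rule — add T !!(((!(r == r) && r) || !p) == p), F (((!(r == r) && r) || !p) == p).
T !!(((!(r == r) && r) || !p) == p): drop double negation, giving T (((!(r == r) && r) || !p) == p).
F (((!(r == r) && r) || !p) == p): β-rule — branch into T ((!(r == r) && r) || !p), F p  //  F ((!(r == r) && r) || !p), T p.
  branch 1 (add T ((!(r == r) && r) || !p), F p):
    T (((!(r == r) && r) || !p) == p): β-rule — branch into T ((!(r == r) && r) || !p), T p  //  F ((!(r == r) && r) || !p), F p.
      branch 1.1 (add T ((!(r == r) && r) || !p), T p):
        × closes — contains both p and !p.
      branch 1.2 (add F ((!(r == r) && r) || !p), F p):
        F ((!(r == r) && r) || !p): α-rule — add F (!(r == r) && r), F !p.
        × closes — contains both p and !p.
  branch 2 (add F ((!(r == r) && r) || !p), T p):
    F ((!(r == r) && r) || !p): α-rule — add F (!(r == r) && r), F !p.
    T (((!(r == r) && r) || !p) == p): β-rule — branch into T ((!(r == r) && r) || !p), T p  //  F ((!(r == r) && r) || !p), F p.
      branch 2.1 (add T ((!(r == r) && r) || !p), T p):
        F (!(r == r) && r): β-rule — branch into F !(r == r)  //  F r.
          branch 2.1.1 (add F !(r == r)):
            T ((!(r == r) && r) || !p): β-rule — branch into T (!(r == r) && r)  //  T !p.
              branch 2.1.1.1 (add T (!(r == r) && r)):
                T (!(r == r) && r): α-rule — add T !(r == r), T r.
                F !(r == r): β-rule — branch into T r, T r  //  F r, F r.
                  branch 2.1.1.1.1 (add T r, T r):
                    T !(r == r): β-rule — branch into T r, F r  //  F r, T r.
                      branch 2.1.1.1.1.1 (add T r, F r):
                        × closes — contains both r and !r.
                      branch 2.1.1.1.1.2 (add F r, T r):
                        × closes — contains both r and !r.
                  branch 2.1.1.1.2 (add F r, F r):
                    × closes — contains both r and !r.
              branch 2.1.1.2 (add T !p):
                × closes — contains both p and !p.
          branch 2.1.2 (add F r):
            T ((!(r == r) && r) || !p): β-rule — branch into T (!(r == r) && r)  //  T !p.
              branch 2.1.2.1 (add T (!(r == r) && r)):
                T (!(r == r) && r): α-rule — add T !(r == r), T r.
                × closes — contains both r and !r.
              branch 2.1.2.2 (add T !p):
                × closes — contains both p and !p.
      branch 2.2 (add F ((!(r == r) && r) || !p), F p):
        × closes — contains both p and !p.
All 9 branches close.
Every branch closed; the formula is unsatisfiable.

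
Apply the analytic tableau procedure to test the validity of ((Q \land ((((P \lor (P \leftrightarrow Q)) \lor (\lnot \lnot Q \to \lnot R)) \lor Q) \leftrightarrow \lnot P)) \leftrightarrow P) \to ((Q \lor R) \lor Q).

Not valid

Assume the negation and expand:
Initial set: {F (((Q \land ((((P \lor (P \leftrightarrow Q)) \lor (\lnot \lnot Q \to \lnot R)) \lor Q) \leftrightarrow \lnot P)) \leftrightarrow P) \to ((Q \lor R) \lor Q))}.
F (((Q \land ((((P \lor (P \leftrightarrow Q)) \lor (\lnot \lnot Q \to \lnot R)) \lor Q) \leftrightarrow \lnot P)) \leftrightarrow P) \to ((Q \lor R) \lor Q)): α-rule — add T ((Q \land ((((P \lor (P \leftrightarrow Q)) \lor (\lnot \lnot Q \to \lnot R)) \lor Q) \leftrightarrow \lnot P)) \leftrightarrow P), F ((Q \lor R) \lor Q).
F ((Q \lor R) \lor Q): α-rule — add F (Q \lor R), F Q.
F (Q \lor R): α-rule — add F Q, F R.
T ((Q \land ((((P \lor (P \leftrightarrow Q)) \lor (\lnot \lnot Q \to \lnot R)) \lor Q) \leftrightarrow \lnot P)) \leftrightarrow P): β-rule — branch into T (Q \land ((((P \lor (P \leftrightarrow Q)) \lor (\lnot \lnot Q \to \lnot R)) \lor Q) \leftrightarrow \lnot P)), T P  //  F (Q \land ((((P \lor (P \leftrightarrow Q)) \lor (\lnot \lnot Q \to \lnot R)) \lor Q) \leftrightarrow \lnot P)), F P.
  branch 1 (add T (Q \land ((((P \lor (P \leftrightarrow Q)) \lor (\lnot \lnot Q \to \lnot R)) \lor Q) \leftrightarrow \lnot P)), T P):
    T (Q \land ((((P \lor (P \leftrightarrow Q)) \lor (\lnot \lnot Q \to \lnot R)) \lor Q) \leftrightarrow \lnot P)): α-rule — add T Q, T ((((P \lor (P \leftrightarrow Q)) \lor (\lnot \lnot Q \to \lnot R)) \lor Q) \leftrightarrow \lnot P).
    × closes — contains both Q and \lnot Q.
  branch 2 (add F (Q \land ((((P \lor (P \leftrightarrow Q)) \lor (\lnot \lnot Q \to \lnot R)) \lor Q) \leftrightarrow \lnot P)), F P):
    F (Q \land ((((P \lor (P \leftrightarrow Q)) \lor (\lnot \lnot Q \to \lnot R)) \lor Q) \leftrightarrow \lnot P)): β-rule — branch into F Q  //  F ((((P \lor (P \leftrightarrow Q)) \lor (\lnot \lnot Q \to \lnot R)) \lor Q) \leftrightarrow \lnot P).
      branch 2.1 (add F Q):
        ○ open, literals {P=0, Q=0, R=0}.
      branch 2.2 (add F ((((P \lor (P \leftrightarrow Q)) \lor (\lnot \lnot Q \to \lnot R)) \lor Q) \leftrightarrow \lnot P)):
        F ((((P \lor (P \leftrightarrow Q)) \lor (\lnot \lnot Q \to \lnot R)) \lor Q) \leftrightarrow \lnot P): β-rule — branch into T (((P \lor (P \leftrightarrow Q)) \lor (\lnot \lnot Q \to \lnot R)) \lor Q), F \lnot P  //  F (((P \lor (P \leftrightarrow Q)) \lor (\lnot \lnot Q \to \lnot R)) \lor Q), T \lnot P.
          branch 2.2.1 (add T (((P \lor (P \leftrightarrow Q)) \lor (\lnot \lnot Q \to \lnot R)) \lor Q), F \lnot P):
            × closes — contains both P and \lnot P.
          branch 2.2.2 (add F (((P \lor (P \leftrightarrow Q)) \lor (\lnot \lnot Q \to \lnot R)) \lor Q), T \lnot P):
            F (((P \lor (P \leftrightarrow Q)) \lor (\lnot \lnot Q \to \lnot R)) \lor Q): α-rule — add F ((P \lor (P \leftrightarrow Q)) \lor (\lnot \lnot Q \to \lnot R)), F Q.
            F ((P \lor (P \leftrightarrow Q)) \lor (\lnot \lnot Q \to \lnot R)): α-rule — add F (P \lor (P \leftrightarrow Q)), F (\lnot \lnot Q \to \lnot R).
            F (P \lor (P \leftrightarrow Q)): α-rule — add F P, F (P \leftrightarrow Q).
            F (\lnot \lnot Q \to \lnot R): α-rule — add T \lnot \lnot Q, F \lnot R.
            × closes — contains both R and \lnot R.
3 branches closed, 1 open.
An open branch gives a countermodel: P=0, Q=0, R=0 (unmentioned atoms arbitrary); under it the original formula is false.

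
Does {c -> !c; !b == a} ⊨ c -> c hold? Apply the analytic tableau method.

Yes

Initial set: {(c -> !c); (!b == a); !(c -> c)}.
!(c -> c): α-rule — add c, !c.
× closes — contains both c and !c.
All 1 branch closes.
Every branch closed, so the premises entail the conclusion.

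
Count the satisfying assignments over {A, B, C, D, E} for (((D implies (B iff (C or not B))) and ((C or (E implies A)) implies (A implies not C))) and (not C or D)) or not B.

Initial set: {((((D implies (B iff (C or not B))) and ((C or (E implies A)) implies (A implies not C))) and (not C or D)) or not B)}.
((((D implies (B iff (C or not B))) and ((C or (E implies A)) implies (A implies not C))) and (not C or D)) or not B): β-rule — branch into (((D implies (B iff (C or not B))) and ((C or (E implies A)) implies (A implies not C))) and (not C or D))  //  not B.
  branch 1 (add (((D implies (B iff (C or not B))) and ((C or (E implies A)) implies (A implies not C))) and (not C or D))):
    (((D implies (B iff (C or not B))) and ((C or (E implies A)) implies (A implies not C))) and (not C or D)): α-rule — add ((D implies (B iff (C or not B))) and ((C or (E implies A)) implies (A implies not C))), (not C or D).
    ((D implies (B iff (C or not B))) and ((C or (E implies A)) implies (A implies not C))): α-rule — add (D implies (B iff (C or not B))), ((C or (E implies A)) implies (A implies not C)).
    (not C or D): β-rule — branch into not C  //  D.
      branch 1.1 (add not C):
        (D implies (B iff (C or not B))): β-rule — branch into not D  //  (B iff (C or not B)).
          branch 1.1.1 (add not D):
            ((C or (E implies A)) implies (A implies not C)): β-rule — branch into not (C or (E implies A))  //  (A implies not C).
              branch 1.1.1.1 (add not (C or (E implies A))):
                not (C or (E implies A)): α-rule — add not C, not (E implies A).
                not (E implies A): α-rule — add E, not A.
                ○ open, literals {A=0, C=0, D=0, E=1}.
              branch 1.1.1.2 (add (A implies not C)):
                (A implies not C): β-rule — branch into not A  //  not C.
                  branch 1.1.1.2.1 (add not A):
                    ○ open, literals {A=0, C=0, D=0}.
                  branch 1.1.1.2.2 (add not C):
                    ○ open, literals {C=0, D=0}.
          branch 1.1.2 (add (B iff (C or not B))):
            ((C or (E implies A)) implies (A implies not C)): β-rule — branch into not (C or (E implies A))  //  (A implies not C).
              branch 1.1.2.1 (add not (C or (E implies A))):
                not (C or (E implies A)): α-rule — add not C, not (E implies A).
                not (E implies A): α-rule — add E, not A.
                (B iff (C or not B)): β-rule — branch into B, (C or not B)  //  not B, not (C or not B).
                  branch 1.1.2.1.1 (add B, (C or not B)):
                    (C or not B): β-rule — branch into C  //  not B.
                      branch 1.1.2.1.1.1 (add C):
                        × closes — contains both C and not C.
                      branch 1.1.2.1.1.2 (add not B):
                        × closes — contains both B and not B.
                  branch 1.1.2.1.2 (add not B, not (C or not B)):
                    not (C or not B): α-rule — add not C, not not B.
                    × closes — contains both B and not B.
              branch 1.1.2.2 (add (A implies not C)):
                (B iff (C or not B)): β-rule — branch into B, (C or not B)  //  not B, not (C or not B).
                  branch 1.1.2.2.1 (add B, (C or not B)):
                    (A implies not C): β-rule — branch into not A  //  not C.
                      branch 1.1.2.2.1.1 (add not A):
                        (C or not B): β-rule — branch into C  //  not B.
                          branch 1.1.2.2.1.1.1 (add C):
                            × closes — contains both C and not C.
                          branch 1.1.2.2.1.1.2 (add not B):
                            × closes — contains both B and not B.
                      branch 1.1.2.2.1.2 (add not C):
                        (C or not B): β-rule — branch into C  //  not B.
                          branch 1.1.2.2.1.2.1 (add C):
                            × closes — contains both C and not C.
                          branch 1.1.2.2.1.2.2 (add not B):
                            × closes — contains both B and not B.
                  branch 1.1.2.2.2 (add not B, not (C or not B)):
                    not (C or not B): α-rule — add not C, not not B.
                    × closes — contains both B and not B.
      branch 1.2 (add D):
        (D implies (B iff (C or not B))): β-rule — branch into not D  //  (B iff (C or not B)).
          branch 1.2.1 (add not D):
            × closes — contains both D and not D.
          branch 1.2.2 (add (B iff (C or not B))):
            ((C or (E implies A)) implies (A implies not C)): β-rule — branch into not (C or (E implies A))  //  (A implies not C).
              branch 1.2.2.1 (add not (C or (E implies A))):
                not (C or (E implies A)): α-rule — add not C, not (E implies A).
                not (E implies A): α-rule — add E, not A.
                (B iff (C or not B)): β-rule — branch into B, (C or not B)  //  not B, not (C or not B).
                  branch 1.2.2.1.1 (add B, (C or not B)):
                    (C or not B): β-rule — branch into C  //  not B.
                      branch 1.2.2.1.1.1 (add C):
                        × closes — contains both C and not C.
                      branch 1.2.2.1.1.2 (add not B):
                        × closes — contains both B and not B.
                  branch 1.2.2.1.2 (add not B, not (C or not B)):
                    not (C or not B): α-rule — add not C, not not B.
                    × closes — contains both B and not B.
              branch 1.2.2.2 (add (A implies not C)):
                (B iff (C or not B)): β-rule — branch into B, (C or not B)  //  not B, not (C or not B).
                  branch 1.2.2.2.1 (add B, (C or not B)):
                    (A implies not C): β-rule — branch into not A  //  not C.
                      branch 1.2.2.2.1.1 (add not A):
                        (C or not B): β-rule — branch into C  //  not B.
                          branch 1.2.2.2.1.1.1 (add C):
                            ○ open, literals {A=0, B=1, C=1, D=1}.
                          branch 1.2.2.2.1.1.2 (add not B):
                            × closes — contains both B and not B.
                      branch 1.2.2.2.1.2 (add not C):
                        (C or not B): β-rule — branch into C  //  not B.
                          branch 1.2.2.2.1.2.1 (add C):
                            × closes — contains both C and not C.
                          branch 1.2.2.2.1.2.2 (add not B):
                            × closes — contains both B and not B.
                  branch 1.2.2.2.2 (add not B, not (C or not B)):
                    not (C or not B): α-rule — add not C, not not B.
                    × closes — contains both B and not B.
  branch 2 (add not B):
    ○ open, literals {B=0}.
16 branches closed, 5 open.
Each open branch fixes some atoms; the unmentioned ones are free. Counting distinct full assignments: branch {A=0, C=0, D=0, E=1} (B) contributes 2 new; branch {A=0, C=0, D=0} (B, E) contributes 2 new; branch {C=0, D=0} (A, B, E) contributes 4 new; branch {A=0, B=1, C=1, D=1} (E) contributes 2 new; branch {B=0} (A, C, D, E) contributes 12 new. Total: 22.

22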